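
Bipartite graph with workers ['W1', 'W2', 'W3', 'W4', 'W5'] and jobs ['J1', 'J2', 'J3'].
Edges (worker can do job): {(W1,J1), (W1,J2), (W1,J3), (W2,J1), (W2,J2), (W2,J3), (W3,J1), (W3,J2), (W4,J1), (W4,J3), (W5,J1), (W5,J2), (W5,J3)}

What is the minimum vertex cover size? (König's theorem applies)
Minimum vertex cover size = 3

By König's theorem: in bipartite graphs,
min vertex cover = max matching = 3

Maximum matching has size 3, so minimum vertex cover also has size 3.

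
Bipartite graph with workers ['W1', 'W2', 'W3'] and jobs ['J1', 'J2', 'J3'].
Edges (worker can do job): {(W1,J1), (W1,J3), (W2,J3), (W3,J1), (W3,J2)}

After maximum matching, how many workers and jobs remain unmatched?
Unmatched: 0 workers, 0 jobs

Maximum matching size: 3
Workers: 3 total, 3 matched, 0 unmatched
Jobs: 3 total, 3 matched, 0 unmatched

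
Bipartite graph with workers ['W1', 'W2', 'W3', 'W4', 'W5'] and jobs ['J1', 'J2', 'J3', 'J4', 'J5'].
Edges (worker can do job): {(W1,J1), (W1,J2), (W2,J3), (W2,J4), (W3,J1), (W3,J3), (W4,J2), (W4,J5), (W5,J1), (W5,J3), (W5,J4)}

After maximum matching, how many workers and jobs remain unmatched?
Unmatched: 0 workers, 0 jobs

Maximum matching size: 5
Workers: 5 total, 5 matched, 0 unmatched
Jobs: 5 total, 5 matched, 0 unmatched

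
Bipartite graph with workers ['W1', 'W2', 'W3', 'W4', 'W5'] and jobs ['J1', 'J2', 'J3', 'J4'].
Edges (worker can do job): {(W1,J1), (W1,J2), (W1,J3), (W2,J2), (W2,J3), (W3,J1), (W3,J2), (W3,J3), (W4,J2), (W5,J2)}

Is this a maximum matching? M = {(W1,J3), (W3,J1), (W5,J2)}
Yes, size 3 is maximum

Proposed matching has size 3.
Maximum matching size for this graph: 3.

This is a maximum matching.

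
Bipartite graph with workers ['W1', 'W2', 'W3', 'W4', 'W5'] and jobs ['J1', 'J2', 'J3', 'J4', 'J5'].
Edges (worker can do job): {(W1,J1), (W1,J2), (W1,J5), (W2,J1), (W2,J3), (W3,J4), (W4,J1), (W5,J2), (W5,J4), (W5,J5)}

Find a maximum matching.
Matching: {(W1,J2), (W2,J3), (W3,J4), (W4,J1), (W5,J5)}

Maximum matching (size 5):
  W1 → J2
  W2 → J3
  W3 → J4
  W4 → J1
  W5 → J5

Each worker is assigned to at most one job, and each job to at most one worker.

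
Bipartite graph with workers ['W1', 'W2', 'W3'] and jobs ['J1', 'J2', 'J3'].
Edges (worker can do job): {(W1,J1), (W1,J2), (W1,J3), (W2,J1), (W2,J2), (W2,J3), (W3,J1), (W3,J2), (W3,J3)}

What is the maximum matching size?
Maximum matching size = 3

Maximum matching: {(W1,J3), (W2,J2), (W3,J1)}
Size: 3

This assigns 3 workers to 3 distinct jobs.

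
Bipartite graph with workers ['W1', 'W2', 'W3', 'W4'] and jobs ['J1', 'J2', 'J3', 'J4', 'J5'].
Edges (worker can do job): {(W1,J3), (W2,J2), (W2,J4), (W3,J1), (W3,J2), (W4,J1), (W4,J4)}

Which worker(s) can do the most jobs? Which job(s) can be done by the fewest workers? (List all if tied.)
Most versatile: W2, W3, W4 (2 jobs); Least covered: J5 (0 workers)

Worker degrees (jobs they can do): W1:1, W2:2, W3:2, W4:2
Job degrees (workers who can do it): J1:2, J2:2, J3:1, J4:2, J5:0

Maximum worker degree is 2, achieved by: W2, W3, W4
Minimum job degree is 0, achieved by: J5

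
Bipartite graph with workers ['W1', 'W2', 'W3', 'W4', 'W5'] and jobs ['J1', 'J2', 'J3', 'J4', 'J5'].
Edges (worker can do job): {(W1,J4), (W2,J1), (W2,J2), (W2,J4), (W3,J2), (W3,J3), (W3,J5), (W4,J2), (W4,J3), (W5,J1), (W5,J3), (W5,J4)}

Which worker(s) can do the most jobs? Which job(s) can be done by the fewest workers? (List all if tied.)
Most versatile: W2, W3, W5 (3 jobs); Least covered: J5 (1 workers)

Worker degrees (jobs they can do): W1:1, W2:3, W3:3, W4:2, W5:3
Job degrees (workers who can do it): J1:2, J2:3, J3:3, J4:3, J5:1

Maximum worker degree is 3, achieved by: W2, W3, W5
Minimum job degree is 1, achieved by: J5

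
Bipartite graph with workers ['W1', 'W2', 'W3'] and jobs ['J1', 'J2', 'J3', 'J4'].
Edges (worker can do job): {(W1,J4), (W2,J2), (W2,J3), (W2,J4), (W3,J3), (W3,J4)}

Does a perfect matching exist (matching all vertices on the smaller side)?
Yes, perfect matching exists (size 3)

Perfect matching: {(W1,J4), (W2,J2), (W3,J3)}
All 3 vertices on the smaller side are matched.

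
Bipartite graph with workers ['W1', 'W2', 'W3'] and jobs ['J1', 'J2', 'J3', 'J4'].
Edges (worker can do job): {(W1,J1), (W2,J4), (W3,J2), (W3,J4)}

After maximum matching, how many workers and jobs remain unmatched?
Unmatched: 0 workers, 1 jobs

Maximum matching size: 3
Workers: 3 total, 3 matched, 0 unmatched
Jobs: 4 total, 3 matched, 1 unmatched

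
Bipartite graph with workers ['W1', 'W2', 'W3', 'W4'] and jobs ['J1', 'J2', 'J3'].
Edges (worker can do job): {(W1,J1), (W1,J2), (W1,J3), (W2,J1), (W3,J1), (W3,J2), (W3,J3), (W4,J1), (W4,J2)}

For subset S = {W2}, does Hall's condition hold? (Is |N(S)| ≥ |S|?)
Yes: |N(S)| = 1, |S| = 1

Subset S = {W2}
Neighbors N(S) = {J1}

|N(S)| = 1, |S| = 1
Hall's condition: |N(S)| ≥ |S| is satisfied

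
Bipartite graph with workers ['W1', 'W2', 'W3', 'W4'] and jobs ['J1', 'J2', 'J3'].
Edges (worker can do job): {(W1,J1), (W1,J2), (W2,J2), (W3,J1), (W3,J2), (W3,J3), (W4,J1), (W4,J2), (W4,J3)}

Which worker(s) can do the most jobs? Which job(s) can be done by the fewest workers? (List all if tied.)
Most versatile: W3, W4 (3 jobs); Least covered: J3 (2 workers)

Worker degrees (jobs they can do): W1:2, W2:1, W3:3, W4:3
Job degrees (workers who can do it): J1:3, J2:4, J3:2

Maximum worker degree is 3, achieved by: W3, W4
Minimum job degree is 2, achieved by: J3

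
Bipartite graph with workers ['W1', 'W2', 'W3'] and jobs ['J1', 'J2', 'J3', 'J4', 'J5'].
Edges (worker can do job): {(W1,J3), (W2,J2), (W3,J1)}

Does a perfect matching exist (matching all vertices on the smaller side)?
Yes, perfect matching exists (size 3)

Perfect matching: {(W1,J3), (W2,J2), (W3,J1)}
All 3 vertices on the smaller side are matched.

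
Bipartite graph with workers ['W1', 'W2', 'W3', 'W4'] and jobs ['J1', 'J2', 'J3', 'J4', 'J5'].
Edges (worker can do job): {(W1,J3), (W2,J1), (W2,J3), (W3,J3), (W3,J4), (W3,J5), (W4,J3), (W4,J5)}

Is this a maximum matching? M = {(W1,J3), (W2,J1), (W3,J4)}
No, size 3 is not maximum

Proposed matching has size 3.
Maximum matching size for this graph: 4.

This is NOT maximum - can be improved to size 4.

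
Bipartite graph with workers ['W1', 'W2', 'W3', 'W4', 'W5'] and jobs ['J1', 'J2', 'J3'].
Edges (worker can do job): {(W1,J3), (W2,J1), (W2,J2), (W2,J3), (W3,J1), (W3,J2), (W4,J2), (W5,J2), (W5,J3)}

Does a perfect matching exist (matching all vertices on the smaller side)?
Yes, perfect matching exists (size 3)

Perfect matching: {(W1,J3), (W3,J1), (W5,J2)}
All 3 vertices on the smaller side are matched.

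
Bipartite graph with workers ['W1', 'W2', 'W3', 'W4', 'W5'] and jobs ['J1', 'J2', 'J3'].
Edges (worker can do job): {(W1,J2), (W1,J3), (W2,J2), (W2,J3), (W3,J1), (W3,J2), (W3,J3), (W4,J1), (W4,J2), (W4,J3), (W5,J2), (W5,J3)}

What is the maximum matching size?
Maximum matching size = 3

Maximum matching: {(W3,J3), (W4,J1), (W5,J2)}
Size: 3

This assigns 3 workers to 3 distinct jobs.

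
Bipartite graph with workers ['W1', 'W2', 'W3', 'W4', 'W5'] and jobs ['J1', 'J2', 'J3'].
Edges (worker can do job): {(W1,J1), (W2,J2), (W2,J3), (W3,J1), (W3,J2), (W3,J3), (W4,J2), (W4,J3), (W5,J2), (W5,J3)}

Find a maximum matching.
Matching: {(W1,J1), (W3,J3), (W5,J2)}

Maximum matching (size 3):
  W1 → J1
  W3 → J3
  W5 → J2

Each worker is assigned to at most one job, and each job to at most one worker.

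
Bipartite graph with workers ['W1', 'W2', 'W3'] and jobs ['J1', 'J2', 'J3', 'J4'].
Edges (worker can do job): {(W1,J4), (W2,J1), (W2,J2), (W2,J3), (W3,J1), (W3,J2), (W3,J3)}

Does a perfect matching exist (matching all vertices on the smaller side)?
Yes, perfect matching exists (size 3)

Perfect matching: {(W1,J4), (W2,J3), (W3,J2)}
All 3 vertices on the smaller side are matched.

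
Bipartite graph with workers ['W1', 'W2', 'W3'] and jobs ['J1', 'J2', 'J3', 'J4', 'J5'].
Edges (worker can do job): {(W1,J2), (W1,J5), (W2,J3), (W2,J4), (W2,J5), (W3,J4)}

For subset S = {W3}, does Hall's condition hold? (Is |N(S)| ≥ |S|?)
Yes: |N(S)| = 1, |S| = 1

Subset S = {W3}
Neighbors N(S) = {J4}

|N(S)| = 1, |S| = 1
Hall's condition: |N(S)| ≥ |S| is satisfied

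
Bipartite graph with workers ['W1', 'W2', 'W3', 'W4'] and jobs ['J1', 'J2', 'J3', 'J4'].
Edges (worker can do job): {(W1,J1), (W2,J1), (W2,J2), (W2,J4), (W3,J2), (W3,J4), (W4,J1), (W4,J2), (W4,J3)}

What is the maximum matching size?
Maximum matching size = 4

Maximum matching: {(W1,J1), (W2,J2), (W3,J4), (W4,J3)}
Size: 4

This assigns 4 workers to 4 distinct jobs.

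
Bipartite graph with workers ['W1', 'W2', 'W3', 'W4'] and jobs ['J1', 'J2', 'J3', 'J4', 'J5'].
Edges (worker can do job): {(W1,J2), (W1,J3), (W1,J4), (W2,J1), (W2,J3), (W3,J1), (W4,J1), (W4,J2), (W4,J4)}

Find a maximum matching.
Matching: {(W1,J2), (W2,J3), (W3,J1), (W4,J4)}

Maximum matching (size 4):
  W1 → J2
  W2 → J3
  W3 → J1
  W4 → J4

Each worker is assigned to at most one job, and each job to at most one worker.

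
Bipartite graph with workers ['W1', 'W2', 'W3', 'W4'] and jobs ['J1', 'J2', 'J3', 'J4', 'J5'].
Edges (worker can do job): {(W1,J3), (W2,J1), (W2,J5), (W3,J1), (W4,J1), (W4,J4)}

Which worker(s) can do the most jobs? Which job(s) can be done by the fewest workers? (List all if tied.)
Most versatile: W2, W4 (2 jobs); Least covered: J2 (0 workers)

Worker degrees (jobs they can do): W1:1, W2:2, W3:1, W4:2
Job degrees (workers who can do it): J1:3, J2:0, J3:1, J4:1, J5:1

Maximum worker degree is 2, achieved by: W2, W4
Minimum job degree is 0, achieved by: J2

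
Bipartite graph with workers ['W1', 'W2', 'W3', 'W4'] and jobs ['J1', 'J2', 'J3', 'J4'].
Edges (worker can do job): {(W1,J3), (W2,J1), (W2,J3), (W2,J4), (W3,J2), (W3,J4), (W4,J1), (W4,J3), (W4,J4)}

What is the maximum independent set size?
Maximum independent set = 4

By König's theorem:
- Min vertex cover = Max matching = 4
- Max independent set = Total vertices - Min vertex cover
- Max independent set = 8 - 4 = 4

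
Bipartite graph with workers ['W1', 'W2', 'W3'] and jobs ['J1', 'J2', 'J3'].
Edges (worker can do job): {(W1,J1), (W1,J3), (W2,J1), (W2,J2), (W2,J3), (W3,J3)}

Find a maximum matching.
Matching: {(W1,J1), (W2,J2), (W3,J3)}

Maximum matching (size 3):
  W1 → J1
  W2 → J2
  W3 → J3

Each worker is assigned to at most one job, and each job to at most one worker.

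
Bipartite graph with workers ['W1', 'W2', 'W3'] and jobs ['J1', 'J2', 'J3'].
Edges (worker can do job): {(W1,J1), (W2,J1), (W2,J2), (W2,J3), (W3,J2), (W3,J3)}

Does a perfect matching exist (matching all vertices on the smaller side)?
Yes, perfect matching exists (size 3)

Perfect matching: {(W1,J1), (W2,J3), (W3,J2)}
All 3 vertices on the smaller side are matched.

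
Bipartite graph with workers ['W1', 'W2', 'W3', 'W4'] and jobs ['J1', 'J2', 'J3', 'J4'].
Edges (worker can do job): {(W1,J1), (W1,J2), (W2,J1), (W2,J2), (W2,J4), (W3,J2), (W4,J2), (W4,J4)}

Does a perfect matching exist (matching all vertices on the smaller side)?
No, maximum matching has size 3 < 4

Maximum matching has size 3, need 4 for perfect matching.
Unmatched workers: ['W2']
Unmatched jobs: ['J3']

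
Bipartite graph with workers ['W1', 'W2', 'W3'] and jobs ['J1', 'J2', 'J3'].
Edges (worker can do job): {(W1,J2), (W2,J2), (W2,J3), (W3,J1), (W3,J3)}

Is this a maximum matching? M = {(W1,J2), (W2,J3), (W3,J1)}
Yes, size 3 is maximum

Proposed matching has size 3.
Maximum matching size for this graph: 3.

This is a maximum matching.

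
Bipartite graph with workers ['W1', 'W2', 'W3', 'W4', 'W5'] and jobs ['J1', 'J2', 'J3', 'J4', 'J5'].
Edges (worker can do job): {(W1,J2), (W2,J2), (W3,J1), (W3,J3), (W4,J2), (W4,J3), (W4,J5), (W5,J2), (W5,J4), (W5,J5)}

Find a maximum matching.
Matching: {(W1,J2), (W3,J1), (W4,J5), (W5,J4)}

Maximum matching (size 4):
  W1 → J2
  W3 → J1
  W4 → J5
  W5 → J4

Each worker is assigned to at most one job, and each job to at most one worker.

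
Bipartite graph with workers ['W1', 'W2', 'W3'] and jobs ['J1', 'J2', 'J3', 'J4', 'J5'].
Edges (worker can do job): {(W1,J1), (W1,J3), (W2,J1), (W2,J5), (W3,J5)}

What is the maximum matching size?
Maximum matching size = 3

Maximum matching: {(W1,J3), (W2,J1), (W3,J5)}
Size: 3

This assigns 3 workers to 3 distinct jobs.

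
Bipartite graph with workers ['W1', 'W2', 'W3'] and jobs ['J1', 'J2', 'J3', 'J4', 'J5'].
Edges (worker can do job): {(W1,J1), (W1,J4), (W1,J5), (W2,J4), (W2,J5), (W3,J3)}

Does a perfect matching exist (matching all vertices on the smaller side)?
Yes, perfect matching exists (size 3)

Perfect matching: {(W1,J1), (W2,J5), (W3,J3)}
All 3 vertices on the smaller side are matched.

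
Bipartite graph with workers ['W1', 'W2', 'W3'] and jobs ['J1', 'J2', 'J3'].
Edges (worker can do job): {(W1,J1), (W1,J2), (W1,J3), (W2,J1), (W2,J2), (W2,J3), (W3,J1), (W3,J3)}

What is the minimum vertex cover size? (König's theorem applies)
Minimum vertex cover size = 3

By König's theorem: in bipartite graphs,
min vertex cover = max matching = 3

Maximum matching has size 3, so minimum vertex cover also has size 3.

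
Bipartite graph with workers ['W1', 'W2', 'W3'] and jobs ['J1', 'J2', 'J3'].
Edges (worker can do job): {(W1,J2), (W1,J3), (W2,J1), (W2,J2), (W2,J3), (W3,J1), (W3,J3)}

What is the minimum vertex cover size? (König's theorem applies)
Minimum vertex cover size = 3

By König's theorem: in bipartite graphs,
min vertex cover = max matching = 3

Maximum matching has size 3, so minimum vertex cover also has size 3.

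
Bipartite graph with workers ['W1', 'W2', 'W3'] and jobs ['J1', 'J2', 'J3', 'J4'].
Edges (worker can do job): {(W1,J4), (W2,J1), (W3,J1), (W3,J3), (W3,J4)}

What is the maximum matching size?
Maximum matching size = 3

Maximum matching: {(W1,J4), (W2,J1), (W3,J3)}
Size: 3

This assigns 3 workers to 3 distinct jobs.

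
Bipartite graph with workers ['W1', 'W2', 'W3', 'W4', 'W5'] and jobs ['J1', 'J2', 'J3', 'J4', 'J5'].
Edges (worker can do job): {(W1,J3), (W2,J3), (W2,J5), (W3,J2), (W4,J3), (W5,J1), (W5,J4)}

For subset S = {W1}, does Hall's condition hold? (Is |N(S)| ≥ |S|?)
Yes: |N(S)| = 1, |S| = 1

Subset S = {W1}
Neighbors N(S) = {J3}

|N(S)| = 1, |S| = 1
Hall's condition: |N(S)| ≥ |S| is satisfied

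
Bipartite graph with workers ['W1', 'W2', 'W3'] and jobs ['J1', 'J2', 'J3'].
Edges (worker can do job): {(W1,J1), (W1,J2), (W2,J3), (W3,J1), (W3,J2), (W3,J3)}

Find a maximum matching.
Matching: {(W1,J1), (W2,J3), (W3,J2)}

Maximum matching (size 3):
  W1 → J1
  W2 → J3
  W3 → J2

Each worker is assigned to at most one job, and each job to at most one worker.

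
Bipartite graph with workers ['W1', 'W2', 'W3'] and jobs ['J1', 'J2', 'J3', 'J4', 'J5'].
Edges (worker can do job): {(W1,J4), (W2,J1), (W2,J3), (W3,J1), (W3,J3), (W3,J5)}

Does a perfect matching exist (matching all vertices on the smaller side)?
Yes, perfect matching exists (size 3)

Perfect matching: {(W1,J4), (W2,J1), (W3,J5)}
All 3 vertices on the smaller side are matched.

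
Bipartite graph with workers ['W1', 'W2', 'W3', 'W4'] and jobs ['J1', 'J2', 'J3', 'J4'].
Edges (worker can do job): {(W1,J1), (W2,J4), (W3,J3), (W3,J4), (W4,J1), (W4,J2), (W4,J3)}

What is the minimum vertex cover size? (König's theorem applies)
Minimum vertex cover size = 4

By König's theorem: in bipartite graphs,
min vertex cover = max matching = 4

Maximum matching has size 4, so minimum vertex cover also has size 4.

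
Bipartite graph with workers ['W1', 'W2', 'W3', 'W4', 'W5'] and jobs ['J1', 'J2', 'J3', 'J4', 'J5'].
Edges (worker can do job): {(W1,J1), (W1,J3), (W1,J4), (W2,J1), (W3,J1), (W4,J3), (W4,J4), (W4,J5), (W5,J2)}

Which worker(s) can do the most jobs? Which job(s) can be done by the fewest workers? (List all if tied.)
Most versatile: W1, W4 (3 jobs); Least covered: J2, J5 (1 workers)

Worker degrees (jobs they can do): W1:3, W2:1, W3:1, W4:3, W5:1
Job degrees (workers who can do it): J1:3, J2:1, J3:2, J4:2, J5:1

Maximum worker degree is 3, achieved by: W1, W4
Minimum job degree is 1, achieved by: J2, J5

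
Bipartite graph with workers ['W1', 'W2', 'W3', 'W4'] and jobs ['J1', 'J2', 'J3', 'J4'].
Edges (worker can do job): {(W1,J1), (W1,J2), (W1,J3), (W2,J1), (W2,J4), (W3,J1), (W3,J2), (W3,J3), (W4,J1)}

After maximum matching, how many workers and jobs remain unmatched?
Unmatched: 0 workers, 0 jobs

Maximum matching size: 4
Workers: 4 total, 4 matched, 0 unmatched
Jobs: 4 total, 4 matched, 0 unmatched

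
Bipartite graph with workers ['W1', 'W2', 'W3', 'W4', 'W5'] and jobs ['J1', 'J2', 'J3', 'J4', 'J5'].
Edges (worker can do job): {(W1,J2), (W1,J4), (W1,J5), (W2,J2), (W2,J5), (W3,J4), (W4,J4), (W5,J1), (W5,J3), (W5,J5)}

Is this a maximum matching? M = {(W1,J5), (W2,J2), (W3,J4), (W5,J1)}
Yes, size 4 is maximum

Proposed matching has size 4.
Maximum matching size for this graph: 4.

This is a maximum matching.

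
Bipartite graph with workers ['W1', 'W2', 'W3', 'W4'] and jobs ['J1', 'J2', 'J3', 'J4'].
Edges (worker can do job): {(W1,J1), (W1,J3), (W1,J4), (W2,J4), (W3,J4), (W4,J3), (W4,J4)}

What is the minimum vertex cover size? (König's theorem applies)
Minimum vertex cover size = 3

By König's theorem: in bipartite graphs,
min vertex cover = max matching = 3

Maximum matching has size 3, so minimum vertex cover also has size 3.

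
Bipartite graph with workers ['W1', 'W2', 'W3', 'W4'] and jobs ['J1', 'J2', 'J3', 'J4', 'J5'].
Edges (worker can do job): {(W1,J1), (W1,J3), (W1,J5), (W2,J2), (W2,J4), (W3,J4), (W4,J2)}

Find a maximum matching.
Matching: {(W1,J3), (W3,J4), (W4,J2)}

Maximum matching (size 3):
  W1 → J3
  W3 → J4
  W4 → J2

Each worker is assigned to at most one job, and each job to at most one worker.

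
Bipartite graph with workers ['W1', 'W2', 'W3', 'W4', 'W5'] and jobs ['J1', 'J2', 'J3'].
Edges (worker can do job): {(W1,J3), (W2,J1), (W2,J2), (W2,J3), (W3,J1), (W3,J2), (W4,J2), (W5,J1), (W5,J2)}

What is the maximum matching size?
Maximum matching size = 3

Maximum matching: {(W1,J3), (W3,J2), (W5,J1)}
Size: 3

This assigns 3 workers to 3 distinct jobs.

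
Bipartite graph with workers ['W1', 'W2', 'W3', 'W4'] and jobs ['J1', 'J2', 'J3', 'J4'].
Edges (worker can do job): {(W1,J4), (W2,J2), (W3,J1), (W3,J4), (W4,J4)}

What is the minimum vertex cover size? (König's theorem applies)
Minimum vertex cover size = 3

By König's theorem: in bipartite graphs,
min vertex cover = max matching = 3

Maximum matching has size 3, so minimum vertex cover also has size 3.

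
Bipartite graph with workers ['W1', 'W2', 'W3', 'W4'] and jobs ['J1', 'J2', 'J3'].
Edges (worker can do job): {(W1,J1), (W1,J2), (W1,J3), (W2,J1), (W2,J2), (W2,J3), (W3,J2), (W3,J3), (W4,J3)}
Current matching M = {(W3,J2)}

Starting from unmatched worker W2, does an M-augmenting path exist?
Yes: W2 → J2 → W3 → J3

An M-augmenting path alternates non-matching / matching edges, starting and ending at unmatched vertices.
Path: W2 → J2 → W3 → J3
(J3 is unmatched in M, so the path is augmenting.)
Flipping edges along this path would increase |M| from 1 to 2.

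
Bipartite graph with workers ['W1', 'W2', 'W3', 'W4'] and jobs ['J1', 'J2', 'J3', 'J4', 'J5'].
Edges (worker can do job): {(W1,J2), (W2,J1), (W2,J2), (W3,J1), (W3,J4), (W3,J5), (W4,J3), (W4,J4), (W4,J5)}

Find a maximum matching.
Matching: {(W1,J2), (W2,J1), (W3,J4), (W4,J5)}

Maximum matching (size 4):
  W1 → J2
  W2 → J1
  W3 → J4
  W4 → J5

Each worker is assigned to at most one job, and each job to at most one worker.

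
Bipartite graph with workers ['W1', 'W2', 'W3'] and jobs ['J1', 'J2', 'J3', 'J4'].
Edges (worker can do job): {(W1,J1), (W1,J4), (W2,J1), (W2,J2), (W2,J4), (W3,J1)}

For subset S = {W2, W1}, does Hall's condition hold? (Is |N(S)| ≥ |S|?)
Yes: |N(S)| = 3, |S| = 2

Subset S = {W2, W1}
Neighbors N(S) = {J1, J2, J4}

|N(S)| = 3, |S| = 2
Hall's condition: |N(S)| ≥ |S| is satisfied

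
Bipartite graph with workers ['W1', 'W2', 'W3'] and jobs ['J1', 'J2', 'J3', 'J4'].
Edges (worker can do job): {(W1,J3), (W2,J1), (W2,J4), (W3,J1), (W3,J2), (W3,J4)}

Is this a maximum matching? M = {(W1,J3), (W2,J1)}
No, size 2 is not maximum

Proposed matching has size 2.
Maximum matching size for this graph: 3.

This is NOT maximum - can be improved to size 3.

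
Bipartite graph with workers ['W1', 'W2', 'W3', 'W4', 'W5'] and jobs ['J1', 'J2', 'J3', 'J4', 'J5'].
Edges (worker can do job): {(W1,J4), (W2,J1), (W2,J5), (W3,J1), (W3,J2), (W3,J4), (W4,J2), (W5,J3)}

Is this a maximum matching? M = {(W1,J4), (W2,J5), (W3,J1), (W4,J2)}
No, size 4 is not maximum

Proposed matching has size 4.
Maximum matching size for this graph: 5.

This is NOT maximum - can be improved to size 5.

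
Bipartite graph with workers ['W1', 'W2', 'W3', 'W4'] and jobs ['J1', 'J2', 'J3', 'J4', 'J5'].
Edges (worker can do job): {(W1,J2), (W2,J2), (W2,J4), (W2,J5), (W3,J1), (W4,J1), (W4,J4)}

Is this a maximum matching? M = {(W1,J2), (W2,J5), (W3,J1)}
No, size 3 is not maximum

Proposed matching has size 3.
Maximum matching size for this graph: 4.

This is NOT maximum - can be improved to size 4.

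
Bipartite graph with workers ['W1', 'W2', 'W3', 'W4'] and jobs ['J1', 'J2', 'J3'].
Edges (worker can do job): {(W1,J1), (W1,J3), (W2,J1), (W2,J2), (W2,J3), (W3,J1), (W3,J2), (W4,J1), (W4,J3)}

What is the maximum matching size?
Maximum matching size = 3

Maximum matching: {(W2,J2), (W3,J1), (W4,J3)}
Size: 3

This assigns 3 workers to 3 distinct jobs.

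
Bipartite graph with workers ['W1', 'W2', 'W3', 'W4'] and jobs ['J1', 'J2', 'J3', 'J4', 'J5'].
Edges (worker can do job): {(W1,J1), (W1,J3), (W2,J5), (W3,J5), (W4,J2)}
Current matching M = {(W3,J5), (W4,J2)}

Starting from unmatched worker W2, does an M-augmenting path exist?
No augmenting path from W2

Alternating search from W2 reaches jobs: {J5}.
Every reachable job is already matched in M, and following those matched edges back to workers exposes no further unvisited jobs.
No M-augmenting path from W2 exists.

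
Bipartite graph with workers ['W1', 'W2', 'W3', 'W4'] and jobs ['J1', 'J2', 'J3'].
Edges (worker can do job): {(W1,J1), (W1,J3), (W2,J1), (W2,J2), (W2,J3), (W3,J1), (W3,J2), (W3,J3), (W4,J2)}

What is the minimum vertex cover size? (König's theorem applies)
Minimum vertex cover size = 3

By König's theorem: in bipartite graphs,
min vertex cover = max matching = 3

Maximum matching has size 3, so minimum vertex cover also has size 3.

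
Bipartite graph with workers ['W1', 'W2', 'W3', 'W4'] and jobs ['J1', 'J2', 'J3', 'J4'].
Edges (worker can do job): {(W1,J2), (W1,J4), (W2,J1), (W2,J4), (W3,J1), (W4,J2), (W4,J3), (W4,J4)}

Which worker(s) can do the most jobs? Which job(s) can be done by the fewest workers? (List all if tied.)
Most versatile: W4 (3 jobs); Least covered: J3 (1 workers)

Worker degrees (jobs they can do): W1:2, W2:2, W3:1, W4:3
Job degrees (workers who can do it): J1:2, J2:2, J3:1, J4:3

Maximum worker degree is 3, achieved by: W4
Minimum job degree is 1, achieved by: J3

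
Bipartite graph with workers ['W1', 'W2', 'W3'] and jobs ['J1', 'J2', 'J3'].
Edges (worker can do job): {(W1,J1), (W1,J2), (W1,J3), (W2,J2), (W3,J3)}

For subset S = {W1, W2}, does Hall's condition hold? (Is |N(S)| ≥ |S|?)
Yes: |N(S)| = 3, |S| = 2

Subset S = {W1, W2}
Neighbors N(S) = {J1, J2, J3}

|N(S)| = 3, |S| = 2
Hall's condition: |N(S)| ≥ |S| is satisfied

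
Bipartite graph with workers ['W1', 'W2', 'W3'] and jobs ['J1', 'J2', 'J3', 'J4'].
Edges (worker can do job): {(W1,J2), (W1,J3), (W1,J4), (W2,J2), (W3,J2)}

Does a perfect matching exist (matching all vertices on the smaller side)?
No, maximum matching has size 2 < 3

Maximum matching has size 2, need 3 for perfect matching.
Unmatched workers: ['W2']
Unmatched jobs: ['J3', 'J1']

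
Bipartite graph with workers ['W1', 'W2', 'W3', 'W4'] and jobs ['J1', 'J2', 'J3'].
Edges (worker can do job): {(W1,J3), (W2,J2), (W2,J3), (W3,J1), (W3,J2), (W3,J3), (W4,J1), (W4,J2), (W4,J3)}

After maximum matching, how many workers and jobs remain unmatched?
Unmatched: 1 workers, 0 jobs

Maximum matching size: 3
Workers: 4 total, 3 matched, 1 unmatched
Jobs: 3 total, 3 matched, 0 unmatched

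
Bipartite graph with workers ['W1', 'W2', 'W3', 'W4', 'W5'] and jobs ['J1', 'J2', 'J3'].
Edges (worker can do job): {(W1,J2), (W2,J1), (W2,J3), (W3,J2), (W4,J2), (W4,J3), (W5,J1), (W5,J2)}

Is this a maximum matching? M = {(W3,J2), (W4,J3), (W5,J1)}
Yes, size 3 is maximum

Proposed matching has size 3.
Maximum matching size for this graph: 3.

This is a maximum matching.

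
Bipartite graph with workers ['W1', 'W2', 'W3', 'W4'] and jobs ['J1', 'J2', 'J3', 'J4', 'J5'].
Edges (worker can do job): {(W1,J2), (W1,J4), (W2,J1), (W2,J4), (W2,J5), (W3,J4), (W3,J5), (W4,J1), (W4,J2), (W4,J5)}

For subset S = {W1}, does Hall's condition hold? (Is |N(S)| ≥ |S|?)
Yes: |N(S)| = 2, |S| = 1

Subset S = {W1}
Neighbors N(S) = {J2, J4}

|N(S)| = 2, |S| = 1
Hall's condition: |N(S)| ≥ |S| is satisfied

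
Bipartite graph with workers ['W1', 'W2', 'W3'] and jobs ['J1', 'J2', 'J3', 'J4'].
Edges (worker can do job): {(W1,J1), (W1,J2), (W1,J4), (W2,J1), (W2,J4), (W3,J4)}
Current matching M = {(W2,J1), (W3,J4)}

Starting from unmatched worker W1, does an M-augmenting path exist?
Yes: W1 → J2

An M-augmenting path alternates non-matching / matching edges, starting and ending at unmatched vertices.
Path: W1 → J2
(J2 is unmatched in M, so the path is augmenting.)
Flipping edges along this path would increase |M| from 2 to 3.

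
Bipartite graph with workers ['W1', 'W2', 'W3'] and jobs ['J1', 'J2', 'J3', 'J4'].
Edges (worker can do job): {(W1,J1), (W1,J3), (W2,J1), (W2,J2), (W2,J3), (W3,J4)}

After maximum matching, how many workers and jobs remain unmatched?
Unmatched: 0 workers, 1 jobs

Maximum matching size: 3
Workers: 3 total, 3 matched, 0 unmatched
Jobs: 4 total, 3 matched, 1 unmatched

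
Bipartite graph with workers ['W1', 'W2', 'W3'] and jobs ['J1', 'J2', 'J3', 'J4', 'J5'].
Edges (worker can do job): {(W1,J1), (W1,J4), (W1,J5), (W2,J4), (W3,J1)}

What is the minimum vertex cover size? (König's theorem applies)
Minimum vertex cover size = 3

By König's theorem: in bipartite graphs,
min vertex cover = max matching = 3

Maximum matching has size 3, so minimum vertex cover also has size 3.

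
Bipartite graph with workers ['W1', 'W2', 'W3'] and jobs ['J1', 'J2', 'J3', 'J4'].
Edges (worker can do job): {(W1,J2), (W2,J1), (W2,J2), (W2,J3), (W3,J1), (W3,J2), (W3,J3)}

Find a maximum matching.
Matching: {(W1,J2), (W2,J1), (W3,J3)}

Maximum matching (size 3):
  W1 → J2
  W2 → J1
  W3 → J3

Each worker is assigned to at most one job, and each job to at most one worker.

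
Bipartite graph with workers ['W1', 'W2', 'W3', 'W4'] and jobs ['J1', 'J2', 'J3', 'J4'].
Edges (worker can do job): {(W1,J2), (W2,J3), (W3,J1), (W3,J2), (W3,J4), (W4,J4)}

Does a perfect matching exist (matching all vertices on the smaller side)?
Yes, perfect matching exists (size 4)

Perfect matching: {(W1,J2), (W2,J3), (W3,J1), (W4,J4)}
All 4 vertices on the smaller side are matched.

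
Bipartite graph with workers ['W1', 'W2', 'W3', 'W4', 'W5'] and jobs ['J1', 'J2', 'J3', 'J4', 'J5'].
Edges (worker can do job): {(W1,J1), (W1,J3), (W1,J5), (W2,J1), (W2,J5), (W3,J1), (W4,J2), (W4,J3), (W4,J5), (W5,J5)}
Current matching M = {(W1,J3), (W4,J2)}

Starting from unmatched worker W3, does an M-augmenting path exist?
Yes: W3 → J1

An M-augmenting path alternates non-matching / matching edges, starting and ending at unmatched vertices.
Path: W3 → J1
(J1 is unmatched in M, so the path is augmenting.)
Flipping edges along this path would increase |M| from 2 to 3.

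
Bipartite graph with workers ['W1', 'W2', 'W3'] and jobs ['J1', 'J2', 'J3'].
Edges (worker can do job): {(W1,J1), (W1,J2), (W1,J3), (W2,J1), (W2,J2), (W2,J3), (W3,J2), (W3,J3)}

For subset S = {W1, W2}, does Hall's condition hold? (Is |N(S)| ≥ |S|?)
Yes: |N(S)| = 3, |S| = 2

Subset S = {W1, W2}
Neighbors N(S) = {J1, J2, J3}

|N(S)| = 3, |S| = 2
Hall's condition: |N(S)| ≥ |S| is satisfied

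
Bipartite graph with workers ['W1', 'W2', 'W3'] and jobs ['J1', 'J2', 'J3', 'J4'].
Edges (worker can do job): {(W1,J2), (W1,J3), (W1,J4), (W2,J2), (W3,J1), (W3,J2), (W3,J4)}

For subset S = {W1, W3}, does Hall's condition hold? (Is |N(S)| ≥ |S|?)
Yes: |N(S)| = 4, |S| = 2

Subset S = {W1, W3}
Neighbors N(S) = {J1, J2, J3, J4}

|N(S)| = 4, |S| = 2
Hall's condition: |N(S)| ≥ |S| is satisfied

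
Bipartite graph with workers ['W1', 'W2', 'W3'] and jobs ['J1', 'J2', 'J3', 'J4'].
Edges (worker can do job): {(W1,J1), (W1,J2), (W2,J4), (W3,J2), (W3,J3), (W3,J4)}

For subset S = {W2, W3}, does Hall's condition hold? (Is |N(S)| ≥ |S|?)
Yes: |N(S)| = 3, |S| = 2

Subset S = {W2, W3}
Neighbors N(S) = {J2, J3, J4}

|N(S)| = 3, |S| = 2
Hall's condition: |N(S)| ≥ |S| is satisfied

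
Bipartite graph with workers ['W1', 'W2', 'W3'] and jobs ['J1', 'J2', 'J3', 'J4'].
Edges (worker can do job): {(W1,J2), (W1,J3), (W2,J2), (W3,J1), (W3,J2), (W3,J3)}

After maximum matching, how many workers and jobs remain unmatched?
Unmatched: 0 workers, 1 jobs

Maximum matching size: 3
Workers: 3 total, 3 matched, 0 unmatched
Jobs: 4 total, 3 matched, 1 unmatched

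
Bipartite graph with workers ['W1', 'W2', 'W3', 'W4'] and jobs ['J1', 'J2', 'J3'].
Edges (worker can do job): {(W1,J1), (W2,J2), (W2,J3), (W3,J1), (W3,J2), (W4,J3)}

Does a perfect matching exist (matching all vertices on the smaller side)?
Yes, perfect matching exists (size 3)

Perfect matching: {(W2,J2), (W3,J1), (W4,J3)}
All 3 vertices on the smaller side are matched.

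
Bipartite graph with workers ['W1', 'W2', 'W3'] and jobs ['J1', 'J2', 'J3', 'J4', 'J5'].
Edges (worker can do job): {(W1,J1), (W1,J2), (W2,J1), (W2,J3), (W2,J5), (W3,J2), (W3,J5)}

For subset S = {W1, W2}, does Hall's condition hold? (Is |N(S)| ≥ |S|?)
Yes: |N(S)| = 4, |S| = 2

Subset S = {W1, W2}
Neighbors N(S) = {J1, J2, J3, J5}

|N(S)| = 4, |S| = 2
Hall's condition: |N(S)| ≥ |S| is satisfied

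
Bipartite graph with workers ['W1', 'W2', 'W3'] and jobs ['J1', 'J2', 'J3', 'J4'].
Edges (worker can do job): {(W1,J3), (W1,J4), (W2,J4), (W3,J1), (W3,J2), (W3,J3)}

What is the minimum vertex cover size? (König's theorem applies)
Minimum vertex cover size = 3

By König's theorem: in bipartite graphs,
min vertex cover = max matching = 3

Maximum matching has size 3, so minimum vertex cover also has size 3.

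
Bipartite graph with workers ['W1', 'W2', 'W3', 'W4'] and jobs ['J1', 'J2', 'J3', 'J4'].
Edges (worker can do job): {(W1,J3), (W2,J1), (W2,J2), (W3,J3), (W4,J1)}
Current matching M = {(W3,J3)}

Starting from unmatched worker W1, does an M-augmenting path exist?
No augmenting path from W1

Alternating search from W1 reaches jobs: {J3}.
Every reachable job is already matched in M, and following those matched edges back to workers exposes no further unvisited jobs.
No M-augmenting path from W1 exists.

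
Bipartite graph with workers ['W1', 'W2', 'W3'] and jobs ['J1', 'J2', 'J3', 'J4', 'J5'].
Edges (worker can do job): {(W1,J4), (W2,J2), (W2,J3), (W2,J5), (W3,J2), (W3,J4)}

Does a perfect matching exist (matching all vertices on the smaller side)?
Yes, perfect matching exists (size 3)

Perfect matching: {(W1,J4), (W2,J5), (W3,J2)}
All 3 vertices on the smaller side are matched.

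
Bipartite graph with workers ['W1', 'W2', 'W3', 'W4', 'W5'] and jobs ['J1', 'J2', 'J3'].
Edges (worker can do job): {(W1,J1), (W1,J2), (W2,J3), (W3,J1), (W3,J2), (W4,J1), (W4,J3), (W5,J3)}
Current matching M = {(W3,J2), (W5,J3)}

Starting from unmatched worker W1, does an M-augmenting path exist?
Yes: W1 → J2 → W3 → J1

An M-augmenting path alternates non-matching / matching edges, starting and ending at unmatched vertices.
Path: W1 → J2 → W3 → J1
(J1 is unmatched in M, so the path is augmenting.)
Flipping edges along this path would increase |M| from 2 to 3.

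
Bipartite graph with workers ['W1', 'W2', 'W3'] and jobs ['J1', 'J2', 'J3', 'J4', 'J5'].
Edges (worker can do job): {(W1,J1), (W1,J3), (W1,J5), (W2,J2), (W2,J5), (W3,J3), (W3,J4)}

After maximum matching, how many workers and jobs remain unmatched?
Unmatched: 0 workers, 2 jobs

Maximum matching size: 3
Workers: 3 total, 3 matched, 0 unmatched
Jobs: 5 total, 3 matched, 2 unmatched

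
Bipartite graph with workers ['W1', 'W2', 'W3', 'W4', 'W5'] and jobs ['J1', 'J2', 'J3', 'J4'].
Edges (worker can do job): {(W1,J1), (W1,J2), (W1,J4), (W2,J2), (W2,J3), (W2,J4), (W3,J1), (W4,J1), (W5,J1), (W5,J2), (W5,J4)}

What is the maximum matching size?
Maximum matching size = 4

Maximum matching: {(W1,J2), (W2,J3), (W3,J1), (W5,J4)}
Size: 4

This assigns 4 workers to 4 distinct jobs.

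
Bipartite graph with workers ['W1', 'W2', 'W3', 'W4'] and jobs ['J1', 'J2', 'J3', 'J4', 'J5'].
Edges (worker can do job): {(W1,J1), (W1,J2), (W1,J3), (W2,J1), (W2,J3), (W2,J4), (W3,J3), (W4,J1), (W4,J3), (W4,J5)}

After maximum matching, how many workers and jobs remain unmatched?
Unmatched: 0 workers, 1 jobs

Maximum matching size: 4
Workers: 4 total, 4 matched, 0 unmatched
Jobs: 5 total, 4 matched, 1 unmatched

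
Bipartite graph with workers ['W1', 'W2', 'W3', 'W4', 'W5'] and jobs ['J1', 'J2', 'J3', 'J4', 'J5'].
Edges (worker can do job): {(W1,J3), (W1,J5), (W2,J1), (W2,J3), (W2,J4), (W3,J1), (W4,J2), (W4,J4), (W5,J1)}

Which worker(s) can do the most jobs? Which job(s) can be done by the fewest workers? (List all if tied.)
Most versatile: W2 (3 jobs); Least covered: J2, J5 (1 workers)

Worker degrees (jobs they can do): W1:2, W2:3, W3:1, W4:2, W5:1
Job degrees (workers who can do it): J1:3, J2:1, J3:2, J4:2, J5:1

Maximum worker degree is 3, achieved by: W2
Minimum job degree is 1, achieved by: J2, J5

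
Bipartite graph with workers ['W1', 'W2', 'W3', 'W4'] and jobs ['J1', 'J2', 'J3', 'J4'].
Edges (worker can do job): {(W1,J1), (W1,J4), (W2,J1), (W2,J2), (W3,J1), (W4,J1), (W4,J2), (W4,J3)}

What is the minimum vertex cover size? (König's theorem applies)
Minimum vertex cover size = 4

By König's theorem: in bipartite graphs,
min vertex cover = max matching = 4

Maximum matching has size 4, so minimum vertex cover also has size 4.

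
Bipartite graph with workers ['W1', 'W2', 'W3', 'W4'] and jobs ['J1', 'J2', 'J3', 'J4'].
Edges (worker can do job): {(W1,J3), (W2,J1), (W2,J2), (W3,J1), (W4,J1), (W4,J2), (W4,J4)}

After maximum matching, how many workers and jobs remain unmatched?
Unmatched: 0 workers, 0 jobs

Maximum matching size: 4
Workers: 4 total, 4 matched, 0 unmatched
Jobs: 4 total, 4 matched, 0 unmatched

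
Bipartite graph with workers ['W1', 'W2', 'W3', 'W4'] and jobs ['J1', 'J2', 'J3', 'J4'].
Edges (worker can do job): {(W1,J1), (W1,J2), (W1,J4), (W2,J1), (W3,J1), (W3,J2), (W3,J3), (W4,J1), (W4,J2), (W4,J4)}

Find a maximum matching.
Matching: {(W1,J4), (W2,J1), (W3,J3), (W4,J2)}

Maximum matching (size 4):
  W1 → J4
  W2 → J1
  W3 → J3
  W4 → J2

Each worker is assigned to at most one job, and each job to at most one worker.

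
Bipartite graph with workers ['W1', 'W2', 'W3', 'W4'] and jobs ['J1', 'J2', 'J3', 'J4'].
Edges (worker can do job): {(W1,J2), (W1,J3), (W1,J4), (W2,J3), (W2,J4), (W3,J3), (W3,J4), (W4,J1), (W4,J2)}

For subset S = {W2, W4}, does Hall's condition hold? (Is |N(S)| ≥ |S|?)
Yes: |N(S)| = 4, |S| = 2

Subset S = {W2, W4}
Neighbors N(S) = {J1, J2, J3, J4}

|N(S)| = 4, |S| = 2
Hall's condition: |N(S)| ≥ |S| is satisfied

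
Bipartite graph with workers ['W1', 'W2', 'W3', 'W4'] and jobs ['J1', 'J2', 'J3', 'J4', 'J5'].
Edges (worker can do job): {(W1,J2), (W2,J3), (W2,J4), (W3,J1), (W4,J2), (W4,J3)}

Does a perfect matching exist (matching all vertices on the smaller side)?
Yes, perfect matching exists (size 4)

Perfect matching: {(W1,J2), (W2,J4), (W3,J1), (W4,J3)}
All 4 vertices on the smaller side are matched.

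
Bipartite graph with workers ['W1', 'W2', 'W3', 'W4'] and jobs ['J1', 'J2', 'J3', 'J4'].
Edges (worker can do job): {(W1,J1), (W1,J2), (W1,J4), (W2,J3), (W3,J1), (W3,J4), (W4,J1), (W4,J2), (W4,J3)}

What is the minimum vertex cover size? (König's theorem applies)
Minimum vertex cover size = 4

By König's theorem: in bipartite graphs,
min vertex cover = max matching = 4

Maximum matching has size 4, so minimum vertex cover also has size 4.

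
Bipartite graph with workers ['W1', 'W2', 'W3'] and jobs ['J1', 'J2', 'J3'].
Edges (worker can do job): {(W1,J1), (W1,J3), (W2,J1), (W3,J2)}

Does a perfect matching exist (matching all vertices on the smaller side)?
Yes, perfect matching exists (size 3)

Perfect matching: {(W1,J3), (W2,J1), (W3,J2)}
All 3 vertices on the smaller side are matched.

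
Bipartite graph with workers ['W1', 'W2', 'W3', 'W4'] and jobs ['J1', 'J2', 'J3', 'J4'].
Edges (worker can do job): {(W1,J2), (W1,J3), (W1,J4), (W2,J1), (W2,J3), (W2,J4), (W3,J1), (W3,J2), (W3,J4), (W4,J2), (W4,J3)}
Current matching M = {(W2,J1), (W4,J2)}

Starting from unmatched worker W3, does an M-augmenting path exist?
Yes: W3 → J4

An M-augmenting path alternates non-matching / matching edges, starting and ending at unmatched vertices.
Path: W3 → J4
(J4 is unmatched in M, so the path is augmenting.)
Flipping edges along this path would increase |M| from 2 to 3.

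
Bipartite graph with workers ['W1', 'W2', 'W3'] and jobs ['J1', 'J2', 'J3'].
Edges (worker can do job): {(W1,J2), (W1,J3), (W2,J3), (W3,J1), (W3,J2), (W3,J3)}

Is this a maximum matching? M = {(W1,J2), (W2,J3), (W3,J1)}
Yes, size 3 is maximum

Proposed matching has size 3.
Maximum matching size for this graph: 3.

This is a maximum matching.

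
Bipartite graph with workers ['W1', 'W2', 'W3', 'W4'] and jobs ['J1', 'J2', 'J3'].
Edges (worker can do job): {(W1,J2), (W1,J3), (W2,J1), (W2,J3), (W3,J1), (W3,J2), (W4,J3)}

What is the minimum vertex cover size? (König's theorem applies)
Minimum vertex cover size = 3

By König's theorem: in bipartite graphs,
min vertex cover = max matching = 3

Maximum matching has size 3, so minimum vertex cover also has size 3.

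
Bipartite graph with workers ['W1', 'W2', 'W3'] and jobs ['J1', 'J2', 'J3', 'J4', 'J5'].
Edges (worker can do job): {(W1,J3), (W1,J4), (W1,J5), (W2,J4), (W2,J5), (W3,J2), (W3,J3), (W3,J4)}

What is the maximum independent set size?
Maximum independent set = 5

By König's theorem:
- Min vertex cover = Max matching = 3
- Max independent set = Total vertices - Min vertex cover
- Max independent set = 8 - 3 = 5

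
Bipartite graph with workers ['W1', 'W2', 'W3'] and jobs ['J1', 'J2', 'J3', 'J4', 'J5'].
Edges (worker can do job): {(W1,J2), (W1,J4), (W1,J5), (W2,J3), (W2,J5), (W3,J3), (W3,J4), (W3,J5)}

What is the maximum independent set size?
Maximum independent set = 5

By König's theorem:
- Min vertex cover = Max matching = 3
- Max independent set = Total vertices - Min vertex cover
- Max independent set = 8 - 3 = 5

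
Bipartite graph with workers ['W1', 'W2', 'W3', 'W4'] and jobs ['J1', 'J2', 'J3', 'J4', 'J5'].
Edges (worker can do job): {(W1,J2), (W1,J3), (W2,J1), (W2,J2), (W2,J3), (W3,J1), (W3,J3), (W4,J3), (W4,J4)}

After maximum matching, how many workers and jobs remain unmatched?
Unmatched: 0 workers, 1 jobs

Maximum matching size: 4
Workers: 4 total, 4 matched, 0 unmatched
Jobs: 5 total, 4 matched, 1 unmatched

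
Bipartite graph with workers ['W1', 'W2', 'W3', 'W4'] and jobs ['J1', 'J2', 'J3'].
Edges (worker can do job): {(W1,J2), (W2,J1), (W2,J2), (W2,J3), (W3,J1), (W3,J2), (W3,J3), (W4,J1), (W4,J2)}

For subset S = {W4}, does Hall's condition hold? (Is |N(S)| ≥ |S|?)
Yes: |N(S)| = 2, |S| = 1

Subset S = {W4}
Neighbors N(S) = {J1, J2}

|N(S)| = 2, |S| = 1
Hall's condition: |N(S)| ≥ |S| is satisfied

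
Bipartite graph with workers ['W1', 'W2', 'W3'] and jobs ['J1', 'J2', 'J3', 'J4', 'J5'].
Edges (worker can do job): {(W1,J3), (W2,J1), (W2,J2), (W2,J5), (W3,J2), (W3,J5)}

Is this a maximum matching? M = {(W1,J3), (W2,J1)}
No, size 2 is not maximum

Proposed matching has size 2.
Maximum matching size for this graph: 3.

This is NOT maximum - can be improved to size 3.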